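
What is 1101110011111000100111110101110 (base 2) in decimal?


1101110011111000100111110101110 in decimal = 1853640622

1853640622


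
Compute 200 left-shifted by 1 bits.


0b11001000 << 1 = 0b110010000 = 400

400


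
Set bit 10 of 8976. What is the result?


8976 | (1 << 10) = 8976 | 1024 = 10000

10000


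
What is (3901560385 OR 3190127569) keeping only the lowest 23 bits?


Step 1: 3901560385 | 3190127569 = 4272783313
Step 2: 4272783313 & 8388607 = 2981841

2981841


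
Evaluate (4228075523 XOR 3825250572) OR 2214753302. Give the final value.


Step 1: 4228075523 ^ 3825250572 = 402907407
Step 2: 402907407 | 2214753302 = 2617505055

2617505055


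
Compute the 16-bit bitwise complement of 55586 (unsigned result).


~0b1101100100100010 = 0b10011011011101 = 9949 (16-bit unsigned)

9949


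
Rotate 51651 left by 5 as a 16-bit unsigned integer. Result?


Rotate 0b1100100111000011 left by 5 (16-bit) = 0b11100001111001 = 14457

14457


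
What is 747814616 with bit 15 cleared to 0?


747814616 & ~(1 << 15) = 747781848

747781848


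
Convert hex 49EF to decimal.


49EF hex = 18927 decimal

18927


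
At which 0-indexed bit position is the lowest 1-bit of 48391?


0b1011110100000111. Lowest set bit at position 0

0


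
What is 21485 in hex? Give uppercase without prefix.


21485 = 53ED hex

53ED


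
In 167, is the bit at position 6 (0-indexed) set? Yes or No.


0b10100111, bit 6 = 0. No

No


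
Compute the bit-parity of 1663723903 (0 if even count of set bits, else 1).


0b1100011001010100110100101111111 has 18 ones => parity 0

0


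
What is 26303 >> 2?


0b110011010111111 >> 2 = 0b1100110101111 = 6575

6575


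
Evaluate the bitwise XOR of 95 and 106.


0b1011111 ^ 0b1101010 = 0b110101 = 53

53


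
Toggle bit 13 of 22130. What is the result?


22130 ^ (1 << 13) = 22130 ^ 8192 = 30322

30322


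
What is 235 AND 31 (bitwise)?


0b11101011 & 0b11111 = 0b1011 = 11

11


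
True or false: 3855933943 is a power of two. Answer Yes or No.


0b11100101110101001110000111110111. Multiple bits set => No

No


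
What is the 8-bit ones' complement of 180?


180 ^ 255 = 75

75


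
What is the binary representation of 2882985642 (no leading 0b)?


2882985642 = 10101011110101101101111010101010 in binary

10101011110101101101111010101010


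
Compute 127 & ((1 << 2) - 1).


127 & 3 = 3

3


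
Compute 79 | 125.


0b1001111 | 0b1111101 = 0b1111111 = 127

127


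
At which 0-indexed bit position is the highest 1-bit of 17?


0b10001. Highest set bit at position 4

4


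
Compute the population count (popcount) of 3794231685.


0b11100010001001110110000110000101 has 14 set bits

14


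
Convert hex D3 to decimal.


D3 hex = 211 decimal

211


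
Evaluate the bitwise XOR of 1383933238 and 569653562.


0b1010010011111010010010100110110 ^ 0b100001111101000011100100111010 = 0b1110011100010010001110000001100 = 1938365452

1938365452


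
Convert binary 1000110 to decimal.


1000110 in decimal = 70

70


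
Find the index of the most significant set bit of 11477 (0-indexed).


0b10110011010101. Highest set bit at position 13

13


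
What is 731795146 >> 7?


0b101011100111100100111011001010 >> 7 = 0b10101110011110010011101 = 5717149

5717149


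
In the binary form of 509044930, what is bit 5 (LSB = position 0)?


0b11110010101110110100011000010, position 5 = 0

0


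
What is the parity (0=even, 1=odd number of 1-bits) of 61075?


0b1110111010010011 has 10 ones => parity 0

0


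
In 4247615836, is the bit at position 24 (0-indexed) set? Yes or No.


0b11111101001011010111100101011100, bit 24 = 1. Yes

Yes


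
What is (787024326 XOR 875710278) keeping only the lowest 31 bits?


Step 1: 787024326 ^ 875710278 = 450580096
Step 2: 450580096 & 2147483647 = 450580096

450580096


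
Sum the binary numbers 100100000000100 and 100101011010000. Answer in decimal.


100100000000100 + 100101011010000 = 1001001011010100 = 37588

37588


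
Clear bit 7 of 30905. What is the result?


30905 & ~(1 << 7) = 30777

30777


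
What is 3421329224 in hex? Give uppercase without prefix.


3421329224 = CBED5748 hex

CBED5748


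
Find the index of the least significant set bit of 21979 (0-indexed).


0b101010111011011. Lowest set bit at position 0

0


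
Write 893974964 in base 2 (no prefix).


893974964 = 110101010010001111100110110100 in binary

110101010010001111100110110100


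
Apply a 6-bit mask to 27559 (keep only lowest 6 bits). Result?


27559 & 63 = 39

39


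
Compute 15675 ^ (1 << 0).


15675 ^ (1 << 0) = 15675 ^ 1 = 15674

15674


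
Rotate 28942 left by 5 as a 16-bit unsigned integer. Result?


Rotate 0b111000100001110 left by 5 (16-bit) = 0b10000111001110 = 8654

8654


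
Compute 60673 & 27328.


0b1110110100000001 & 0b110101011000000 = 0b110100000000000 = 26624

26624


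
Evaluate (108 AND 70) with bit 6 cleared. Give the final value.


Step 1: 108 & 70 = 68
Step 2: 68 & ~(1 << 6) = 4

4


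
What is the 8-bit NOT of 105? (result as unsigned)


~0b1101001 = 0b10010110 = 150 (8-bit unsigned)

150


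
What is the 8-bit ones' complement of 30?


30 ^ 255 = 225

225


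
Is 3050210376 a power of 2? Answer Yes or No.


0b10110101110011101000010001001000. Multiple bits set => No

No


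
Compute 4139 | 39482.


0b1000000101011 | 0b1001101000111010 = 0b1001101000111011 = 39483

39483


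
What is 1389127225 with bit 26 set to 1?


1389127225 | (1 << 26) = 1389127225 | 67108864 = 1456236089

1456236089


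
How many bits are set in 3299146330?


0b11000100101001001111101001011010 has 16 set bits

16


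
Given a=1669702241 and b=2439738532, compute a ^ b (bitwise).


1669702241 ^ 2439738532 = 4075738821

4075738821


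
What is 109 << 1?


0b1101101 << 1 = 0b11011010 = 218

218


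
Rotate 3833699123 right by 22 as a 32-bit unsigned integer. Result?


Rotate 0b11100100100000011001101100110011 right by 22 (32-bit) = 0b110011011001100111110010010 = 107794322

107794322


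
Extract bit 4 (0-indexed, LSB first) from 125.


0b1111101, position 4 = 1

1


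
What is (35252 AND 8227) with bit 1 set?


Step 1: 35252 & 8227 = 32
Step 2: 32 | (1 << 1) = 32 | 2 = 34

34


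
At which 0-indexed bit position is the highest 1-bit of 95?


0b1011111. Highest set bit at position 6

6


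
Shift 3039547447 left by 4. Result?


0b10110101001010111101000000110111 << 4 = 0b101101010010101111010000001101110000 = 48632759152

48632759152


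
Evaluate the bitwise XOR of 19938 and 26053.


0b100110111100010 ^ 0b110010111000101 = 0b10100000100111 = 10279

10279


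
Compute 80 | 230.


0b1010000 | 0b11100110 = 0b11110110 = 246

246


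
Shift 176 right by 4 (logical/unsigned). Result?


0b10110000 >> 4 = 0b1011 = 11

11


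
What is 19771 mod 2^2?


19771 & 3 = 3

3


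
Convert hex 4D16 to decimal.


4D16 hex = 19734 decimal

19734


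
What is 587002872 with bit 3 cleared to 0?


587002872 & ~(1 << 3) = 587002864

587002864


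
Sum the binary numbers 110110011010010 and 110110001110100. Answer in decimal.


110110011010010 + 110110001110100 = 1101100101000110 = 55622

55622


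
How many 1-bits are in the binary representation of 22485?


0b101011111010101 has 10 set bits

10


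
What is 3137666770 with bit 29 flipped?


3137666770 ^ (1 << 29) = 3137666770 ^ 536870912 = 2600795858

2600795858


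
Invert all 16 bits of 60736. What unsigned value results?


60736 ^ 65535 = 4799

4799


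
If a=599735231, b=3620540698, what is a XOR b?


599735231 ^ 3620540698 = 4101122725

4101122725


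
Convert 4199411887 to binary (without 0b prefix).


4199411887 = 11111010010011011111000010101111 in binary

11111010010011011111000010101111


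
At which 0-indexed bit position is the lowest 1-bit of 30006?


0b111010100110110. Lowest set bit at position 1

1


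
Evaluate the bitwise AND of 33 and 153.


0b100001 & 0b10011001 = 0b1 = 1

1


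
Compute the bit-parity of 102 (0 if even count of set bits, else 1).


0b1100110 has 4 ones => parity 0

0


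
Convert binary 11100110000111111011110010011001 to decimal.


11100110000111111011110010011001 in decimal = 3860839577

3860839577


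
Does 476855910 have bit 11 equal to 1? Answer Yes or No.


0b11100011011000011111001100110, bit 11 = 1. Yes

Yes


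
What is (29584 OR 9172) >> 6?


Step 1: 29584 | 9172 = 29652
Step 2: 29652 >> 6 = 463

463


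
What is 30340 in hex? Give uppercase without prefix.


30340 = 7684 hex

7684


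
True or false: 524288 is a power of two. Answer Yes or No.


0b10000000000000000000. Only one bit set => Yes

Yes


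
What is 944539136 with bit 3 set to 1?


944539136 | (1 << 3) = 944539136 | 8 = 944539144

944539144


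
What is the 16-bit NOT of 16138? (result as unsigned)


~0b11111100001010 = 0b1100000011110101 = 49397 (16-bit unsigned)

49397


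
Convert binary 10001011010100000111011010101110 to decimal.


10001011010100000111011010101110 in decimal = 2337306286

2337306286


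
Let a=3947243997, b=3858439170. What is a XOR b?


3947243997 ^ 3858439170 = 247281119

247281119


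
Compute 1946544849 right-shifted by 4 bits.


0b1110100000001011110101011010001 >> 4 = 0b111010000000101111010101101 = 121659053

121659053


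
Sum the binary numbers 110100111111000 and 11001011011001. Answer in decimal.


110100111111000 + 11001011011001 = 1001110011010001 = 40145

40145


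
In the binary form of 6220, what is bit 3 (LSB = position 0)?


0b1100001001100, position 3 = 1

1


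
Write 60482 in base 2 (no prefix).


60482 = 1110110001000010 in binary

1110110001000010


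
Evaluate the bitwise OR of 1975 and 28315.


0b11110110111 | 0b110111010011011 = 0b110111110111111 = 28607

28607


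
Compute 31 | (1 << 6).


31 | (1 << 6) = 31 | 64 = 95

95


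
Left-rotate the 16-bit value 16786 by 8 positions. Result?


Rotate 0b100000110010010 left by 8 (16-bit) = 0b1001001001000001 = 37441

37441


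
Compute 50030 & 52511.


0b1100001101101110 & 0b1100110100011111 = 0b1100000100001110 = 49422

49422


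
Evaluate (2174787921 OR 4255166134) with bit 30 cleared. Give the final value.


Step 1: 2174787921 | 4255166134 = 4255166455
Step 2: 4255166455 & ~(1 << 30) = 3181424631

3181424631


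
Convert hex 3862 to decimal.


3862 hex = 14434 decimal

14434


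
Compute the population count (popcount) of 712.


0b1011001000 has 4 set bits

4


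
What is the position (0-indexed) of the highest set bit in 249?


0b11111001. Highest set bit at position 7

7


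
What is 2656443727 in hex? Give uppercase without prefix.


2656443727 = 9E561D4F hex

9E561D4F


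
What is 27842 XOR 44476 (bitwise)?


0b110110011000010 ^ 0b1010110110111100 = 0b1100000101111110 = 49534

49534


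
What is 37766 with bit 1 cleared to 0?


37766 & ~(1 << 1) = 37764

37764


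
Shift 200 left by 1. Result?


0b11001000 << 1 = 0b110010000 = 400

400


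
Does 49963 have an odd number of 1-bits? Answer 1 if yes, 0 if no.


0b1100001100101011 has 8 ones => parity 0

0


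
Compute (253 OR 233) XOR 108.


Step 1: 253 | 233 = 253
Step 2: 253 ^ 108 = 145

145


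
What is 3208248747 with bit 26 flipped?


3208248747 ^ (1 << 26) = 3208248747 ^ 67108864 = 3141139883

3141139883


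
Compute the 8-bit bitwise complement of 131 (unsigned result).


~0b10000011 = 0b1111100 = 124 (8-bit unsigned)

124


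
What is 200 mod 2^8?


200 & 255 = 200

200


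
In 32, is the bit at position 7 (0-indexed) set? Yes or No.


0b100000, bit 7 = 0. No

No


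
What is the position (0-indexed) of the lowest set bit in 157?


0b10011101. Lowest set bit at position 0

0


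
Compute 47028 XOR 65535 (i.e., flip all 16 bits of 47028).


47028 ^ 65535 = 18507

18507


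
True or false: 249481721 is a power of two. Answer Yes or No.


0b1110110111101100100111111001. Multiple bits set => No

No


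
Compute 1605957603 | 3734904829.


0b1011111101110001111011111100011 | 0b11011110100111100001111111111101 = 0b11011111101111101111111111111111 = 3753836543

3753836543


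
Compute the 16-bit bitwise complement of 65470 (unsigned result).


~0b1111111110111110 = 0b1000001 = 65 (16-bit unsigned)

65


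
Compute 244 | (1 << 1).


244 | (1 << 1) = 244 | 2 = 246

246


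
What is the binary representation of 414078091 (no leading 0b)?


414078091 = 11000101011100101010010001011 in binary

11000101011100101010010001011


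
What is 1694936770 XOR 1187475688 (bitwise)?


0b1100101000001101010111011000010 ^ 0b1000110110001110111000011101000 = 0b100011110000011101111000101010 = 599907882

599907882


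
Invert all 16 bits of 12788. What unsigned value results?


12788 ^ 65535 = 52747

52747


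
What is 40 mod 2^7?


40 & 127 = 40

40


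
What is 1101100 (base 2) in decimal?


1101100 in decimal = 108

108


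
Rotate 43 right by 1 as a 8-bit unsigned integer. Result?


Rotate 0b101011 right by 1 (8-bit) = 0b10010101 = 149

149


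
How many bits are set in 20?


0b10100 has 2 set bits

2


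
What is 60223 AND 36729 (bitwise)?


0b1110101100111111 & 0b1000111101111001 = 0b1000101100111001 = 35641

35641


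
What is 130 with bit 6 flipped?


130 ^ (1 << 6) = 130 ^ 64 = 194

194


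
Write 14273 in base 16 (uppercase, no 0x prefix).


14273 = 37C1 hex

37C1


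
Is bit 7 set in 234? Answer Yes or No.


0b11101010, bit 7 = 1. Yes

Yes


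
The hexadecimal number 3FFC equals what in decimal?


3FFC hex = 16380 decimal

16380


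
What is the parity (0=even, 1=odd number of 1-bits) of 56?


0b111000 has 3 ones => parity 1

1


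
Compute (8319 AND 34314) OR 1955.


Step 1: 8319 & 34314 = 10
Step 2: 10 | 1955 = 1963

1963


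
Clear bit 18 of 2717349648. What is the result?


2717349648 & ~(1 << 18) = 2717087504

2717087504


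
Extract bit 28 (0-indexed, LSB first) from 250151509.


0b1110111010010000001001010101, position 28 = 0

0


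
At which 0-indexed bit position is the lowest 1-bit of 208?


0b11010000. Lowest set bit at position 4

4


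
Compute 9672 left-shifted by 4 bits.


0b10010111001000 << 4 = 0b100101110010000000 = 154752

154752


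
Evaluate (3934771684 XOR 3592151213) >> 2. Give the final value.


Step 1: 3934771684 ^ 3592151213 = 1016871241
Step 2: 1016871241 >> 2 = 254217810

254217810


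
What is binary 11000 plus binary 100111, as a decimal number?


11000 + 100111 = 111111 = 63

63


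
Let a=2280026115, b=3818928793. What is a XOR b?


2280026115 ^ 3818928793 = 1682328218

1682328218


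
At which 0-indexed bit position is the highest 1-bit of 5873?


0b1011011110001. Highest set bit at position 12

12


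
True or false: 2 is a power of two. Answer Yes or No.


0b10. Only one bit set => Yes

Yes


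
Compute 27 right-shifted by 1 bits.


0b11011 >> 1 = 0b1101 = 13

13


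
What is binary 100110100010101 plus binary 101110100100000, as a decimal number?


100110100010101 + 101110100100000 = 1010101000110101 = 43573

43573


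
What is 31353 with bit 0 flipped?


31353 ^ (1 << 0) = 31353 ^ 1 = 31352

31352


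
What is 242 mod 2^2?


242 & 3 = 2

2


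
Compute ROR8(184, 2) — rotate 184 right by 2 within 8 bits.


Rotate 0b10111000 right by 2 (8-bit) = 0b101110 = 46

46


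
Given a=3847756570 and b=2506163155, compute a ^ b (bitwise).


3847756570 ^ 2506163155 = 1882790089

1882790089


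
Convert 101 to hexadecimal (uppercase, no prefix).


101 = 65 hex

65


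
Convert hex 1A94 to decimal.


1A94 hex = 6804 decimal

6804


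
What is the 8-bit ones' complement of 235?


235 ^ 255 = 20

20


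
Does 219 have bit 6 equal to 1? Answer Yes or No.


0b11011011, bit 6 = 1. Yes

Yes


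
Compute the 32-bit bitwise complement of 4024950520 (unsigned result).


~0b11101111111001111101111011111000 = 0b10000000110000010000100000111 = 270016775 (32-bit unsigned)

270016775


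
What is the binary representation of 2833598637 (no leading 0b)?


2833598637 = 10101000111001010100100010101101 in binary

10101000111001010100100010101101


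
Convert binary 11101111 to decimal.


11101111 in decimal = 239

239


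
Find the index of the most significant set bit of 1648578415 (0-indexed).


0b1100010010000110100111101101111. Highest set bit at position 30

30


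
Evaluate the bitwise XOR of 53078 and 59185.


0b1100111101010110 ^ 0b1110011100110001 = 0b10100001100111 = 10343

10343


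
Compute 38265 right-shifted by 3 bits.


0b1001010101111001 >> 3 = 0b1001010101111 = 4783

4783


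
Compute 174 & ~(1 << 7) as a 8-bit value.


174 & ~(1 << 7) = 46

46


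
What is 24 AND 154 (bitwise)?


0b11000 & 0b10011010 = 0b11000 = 24

24


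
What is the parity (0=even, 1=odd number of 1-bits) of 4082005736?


0b11110011010011100111011011101000 has 19 ones => parity 1

1


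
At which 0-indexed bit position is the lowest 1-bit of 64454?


0b1111101111000110. Lowest set bit at position 1

1


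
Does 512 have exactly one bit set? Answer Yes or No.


0b1000000000. Only one bit set => Yes

Yes


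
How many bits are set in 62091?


0b1111001010001011 has 9 set bits

9


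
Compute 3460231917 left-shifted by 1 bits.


0b11001110001111101111001011101101 << 1 = 0b110011100011111011110010111011010 = 6920463834

6920463834


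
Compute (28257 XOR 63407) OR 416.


Step 1: 28257 ^ 63407 = 39374
Step 2: 39374 | 416 = 39406

39406


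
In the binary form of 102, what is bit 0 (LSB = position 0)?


0b1100110, position 0 = 0

0


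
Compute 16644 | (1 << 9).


16644 | (1 << 9) = 16644 | 512 = 17156

17156


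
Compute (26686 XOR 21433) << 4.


Step 1: 26686 ^ 21433 = 15239
Step 2: 15239 << 4 = 243824

243824


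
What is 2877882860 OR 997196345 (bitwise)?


0b10101011100010010000000111101100 | 0b111011011100000000001000111001 = 0b10111011111110010000001111111101 = 3153658877

3153658877


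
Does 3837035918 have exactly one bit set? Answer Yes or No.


0b11100100101101001000010110001110. Multiple bits set => No

No


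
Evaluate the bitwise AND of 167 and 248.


0b10100111 & 0b11111000 = 0b10100000 = 160

160


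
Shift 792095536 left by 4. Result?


0b101111001101100110101100110000 << 4 = 0b1011110011011001101011001100000000 = 12673528576

12673528576


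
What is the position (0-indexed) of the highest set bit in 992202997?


0b111011001000111101000011110101. Highest set bit at position 29

29


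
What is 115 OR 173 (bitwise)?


0b1110011 | 0b10101101 = 0b11111111 = 255

255


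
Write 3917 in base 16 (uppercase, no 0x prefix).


3917 = F4D hex

F4D


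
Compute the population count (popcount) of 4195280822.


0b11111010000011101110011110110110 has 20 set bits

20


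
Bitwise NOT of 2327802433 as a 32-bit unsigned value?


~0b10001010101111110111001001000001 = 0b1110101010000001000110110111110 = 1967164862 (32-bit unsigned)

1967164862


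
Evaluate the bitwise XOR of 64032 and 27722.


0b1111101000100000 ^ 0b110110001001010 = 0b1001011001101010 = 38506

38506


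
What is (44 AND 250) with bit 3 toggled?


Step 1: 44 & 250 = 40
Step 2: 40 ^ (1 << 3) = 40 ^ 8 = 32

32


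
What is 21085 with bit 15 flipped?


21085 ^ (1 << 15) = 21085 ^ 32768 = 53853

53853


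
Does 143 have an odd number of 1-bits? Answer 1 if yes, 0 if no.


0b10001111 has 5 ones => parity 1

1


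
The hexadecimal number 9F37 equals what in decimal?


9F37 hex = 40759 decimal

40759


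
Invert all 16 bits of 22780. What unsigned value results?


22780 ^ 65535 = 42755

42755


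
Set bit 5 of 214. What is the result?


214 | (1 << 5) = 214 | 32 = 246

246


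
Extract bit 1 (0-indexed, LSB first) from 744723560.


0b101100011000111001010001101000, position 1 = 0

0


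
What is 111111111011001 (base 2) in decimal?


111111111011001 in decimal = 32729

32729


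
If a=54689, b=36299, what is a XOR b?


54689 ^ 36299 = 22634

22634


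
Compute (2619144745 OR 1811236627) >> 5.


Step 1: 2619144745 | 1811236627 = 4294836027
Step 2: 4294836027 >> 5 = 134213625

134213625


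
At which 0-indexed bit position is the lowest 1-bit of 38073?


0b1001010010111001. Lowest set bit at position 0

0


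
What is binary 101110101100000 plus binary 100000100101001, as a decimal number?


101110101100000 + 100000100101001 = 1001111010001001 = 40585

40585


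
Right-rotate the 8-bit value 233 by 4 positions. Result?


Rotate 0b11101001 right by 4 (8-bit) = 0b10011110 = 158

158


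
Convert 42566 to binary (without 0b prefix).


42566 = 1010011001000110 in binary

1010011001000110


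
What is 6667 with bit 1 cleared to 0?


6667 & ~(1 << 1) = 6665

6665


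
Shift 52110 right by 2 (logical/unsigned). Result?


0b1100101110001110 >> 2 = 0b11001011100011 = 13027

13027


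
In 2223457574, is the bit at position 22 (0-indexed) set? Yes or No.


0b10000100100001110100010100100110, bit 22 = 0. No

No


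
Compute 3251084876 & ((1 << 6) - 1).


3251084876 & 63 = 12

12


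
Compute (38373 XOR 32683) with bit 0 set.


Step 1: 38373 ^ 32683 = 59982
Step 2: 59982 | (1 << 0) = 59982 | 1 = 59983

59983


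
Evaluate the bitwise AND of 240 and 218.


0b11110000 & 0b11011010 = 0b11010000 = 208

208


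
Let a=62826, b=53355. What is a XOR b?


62826 ^ 53355 = 9473

9473


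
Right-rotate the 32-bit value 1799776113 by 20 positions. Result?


Rotate 0b1101011010001100110011101110001 right by 20 (32-bit) = 0b1100110011101110001011010110100 = 1719080628

1719080628


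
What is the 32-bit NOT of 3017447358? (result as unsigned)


~0b10110011110110101001011110111110 = 0b1001100001001010110100001000001 = 1277519937 (32-bit unsigned)

1277519937


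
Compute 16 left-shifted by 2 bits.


0b10000 << 2 = 0b1000000 = 64

64


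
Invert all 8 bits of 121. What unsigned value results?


121 ^ 255 = 134

134


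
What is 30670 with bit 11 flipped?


30670 ^ (1 << 11) = 30670 ^ 2048 = 32718

32718


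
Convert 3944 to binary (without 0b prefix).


3944 = 111101101000 in binary

111101101000


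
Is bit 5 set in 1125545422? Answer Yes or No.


0b1000011000101100111010111001110, bit 5 = 0. No

No


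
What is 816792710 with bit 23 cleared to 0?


816792710 & ~(1 << 23) = 808404102

808404102


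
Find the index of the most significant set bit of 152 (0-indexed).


0b10011000. Highest set bit at position 7

7


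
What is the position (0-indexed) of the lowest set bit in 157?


0b10011101. Lowest set bit at position 0

0


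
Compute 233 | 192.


0b11101001 | 0b11000000 = 0b11101001 = 233

233


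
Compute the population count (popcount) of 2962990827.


0b10110000100110111010011011101011 has 18 set bits

18


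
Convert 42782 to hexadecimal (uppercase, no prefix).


42782 = A71E hex

A71E


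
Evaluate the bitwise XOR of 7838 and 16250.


0b1111010011110 ^ 0b11111101111010 = 0b10000111100100 = 8676

8676


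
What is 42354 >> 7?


0b1010010101110010 >> 7 = 0b101001010 = 330

330


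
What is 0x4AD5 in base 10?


4AD5 hex = 19157 decimal

19157


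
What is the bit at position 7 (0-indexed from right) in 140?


0b10001100, position 7 = 1

1


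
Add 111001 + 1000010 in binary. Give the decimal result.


111001 + 1000010 = 1111011 = 123

123


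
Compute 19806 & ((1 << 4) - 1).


19806 & 15 = 14

14


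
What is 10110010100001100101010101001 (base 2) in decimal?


10110010100001100101010101001 in decimal = 374393513

374393513


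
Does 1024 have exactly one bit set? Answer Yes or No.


0b10000000000. Only one bit set => Yes

Yes


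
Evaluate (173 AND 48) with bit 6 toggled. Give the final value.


Step 1: 173 & 48 = 32
Step 2: 32 ^ (1 << 6) = 32 ^ 64 = 96

96


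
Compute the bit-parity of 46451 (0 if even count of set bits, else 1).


0b1011010101110011 has 10 ones => parity 0

0


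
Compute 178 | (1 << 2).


178 | (1 << 2) = 178 | 4 = 182

182


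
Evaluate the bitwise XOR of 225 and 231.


0b11100001 ^ 0b11100111 = 0b110 = 6

6


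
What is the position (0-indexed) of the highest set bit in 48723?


0b1011111001010011. Highest set bit at position 15

15


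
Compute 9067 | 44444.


0b10001101101011 | 0b1010110110011100 = 0b1010111111111111 = 45055

45055


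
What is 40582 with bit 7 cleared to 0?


40582 & ~(1 << 7) = 40454

40454


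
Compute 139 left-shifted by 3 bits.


0b10001011 << 3 = 0b10001011000 = 1112

1112


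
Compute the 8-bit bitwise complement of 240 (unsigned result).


~0b11110000 = 0b1111 = 15 (8-bit unsigned)

15


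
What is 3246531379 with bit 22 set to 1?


3246531379 | (1 << 22) = 3246531379 | 4194304 = 3250725683

3250725683


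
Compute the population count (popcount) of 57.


0b111001 has 4 set bits

4


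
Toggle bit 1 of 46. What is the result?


46 ^ (1 << 1) = 46 ^ 2 = 44

44


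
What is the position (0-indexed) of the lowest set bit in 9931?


0b10011011001011. Lowest set bit at position 0

0


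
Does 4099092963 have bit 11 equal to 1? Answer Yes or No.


0b11110100010100110011000111100011, bit 11 = 0. No

No


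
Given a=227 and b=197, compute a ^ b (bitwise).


227 ^ 197 = 38

38


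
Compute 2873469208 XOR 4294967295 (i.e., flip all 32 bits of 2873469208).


2873469208 ^ 4294967295 = 1421498087

1421498087


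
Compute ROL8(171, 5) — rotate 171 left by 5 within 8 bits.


Rotate 0b10101011 left by 5 (8-bit) = 0b1110101 = 117

117


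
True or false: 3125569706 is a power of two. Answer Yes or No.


0b10111010010011000110100010101010. Multiple bits set => No

No


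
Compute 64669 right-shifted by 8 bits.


0b1111110010011101 >> 8 = 0b11111100 = 252

252


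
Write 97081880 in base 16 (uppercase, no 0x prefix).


97081880 = 5C95A18 hex

5C95A18


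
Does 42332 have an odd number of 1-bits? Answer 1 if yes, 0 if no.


0b1010010101011100 has 8 ones => parity 0

0


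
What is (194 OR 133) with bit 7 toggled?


Step 1: 194 | 133 = 199
Step 2: 199 ^ (1 << 7) = 199 ^ 128 = 71

71


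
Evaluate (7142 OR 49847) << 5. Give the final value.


Step 1: 7142 | 49847 = 56311
Step 2: 56311 << 5 = 1801952

1801952


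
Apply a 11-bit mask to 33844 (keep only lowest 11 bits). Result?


33844 & 2047 = 1076

1076


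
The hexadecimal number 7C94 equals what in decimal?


7C94 hex = 31892 decimal

31892


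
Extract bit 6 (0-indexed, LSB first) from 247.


0b11110111, position 6 = 1

1


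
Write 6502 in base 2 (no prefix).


6502 = 1100101100110 in binary

1100101100110


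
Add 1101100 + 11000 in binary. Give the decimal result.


1101100 + 11000 = 10000100 = 132

132


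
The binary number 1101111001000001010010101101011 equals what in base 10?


1101111001000001010010101101011 in decimal = 1864410475

1864410475


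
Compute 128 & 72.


0b10000000 & 0b1001000 = 0b0 = 0

0


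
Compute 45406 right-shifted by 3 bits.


0b1011000101011110 >> 3 = 0b1011000101011 = 5675

5675


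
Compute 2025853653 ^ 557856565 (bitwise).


0b1111000110000000001001011010101 ^ 0b100001010000000011011100110101 = 0b1011001100000000010010111100000 = 1501570528

1501570528


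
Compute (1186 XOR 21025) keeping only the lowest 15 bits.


Step 1: 1186 ^ 21025 = 22147
Step 2: 22147 & 32767 = 22147

22147


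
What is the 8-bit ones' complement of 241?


241 ^ 255 = 14

14


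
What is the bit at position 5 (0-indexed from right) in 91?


0b1011011, position 5 = 0

0


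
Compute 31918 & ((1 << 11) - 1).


31918 & 2047 = 1198

1198


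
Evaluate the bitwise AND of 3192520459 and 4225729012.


0b10111110010010011111111100001011 & 0b11111011110111111000000111110100 = 0b10111010010010011000000100000000 = 3125379328

3125379328


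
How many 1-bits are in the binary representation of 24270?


0b101111011001110 has 10 set bits

10


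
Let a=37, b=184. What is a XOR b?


37 ^ 184 = 157

157


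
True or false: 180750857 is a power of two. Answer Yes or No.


0b1010110001100000101000001001. Multiple bits set => No

No


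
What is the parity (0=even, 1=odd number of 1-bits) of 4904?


0b1001100101000 has 5 ones => parity 1

1


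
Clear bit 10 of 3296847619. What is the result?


3296847619 & ~(1 << 10) = 3296846595

3296846595


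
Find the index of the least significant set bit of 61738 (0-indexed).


0b1111000100101010. Lowest set bit at position 1

1


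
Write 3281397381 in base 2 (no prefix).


3281397381 = 11000011100101100010011010000101 in binary

11000011100101100010011010000101


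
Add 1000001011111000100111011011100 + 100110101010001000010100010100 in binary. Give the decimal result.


1000001011111000100111011011100 + 100110101010001000010100010100 = 1101000001001001101001111110000 = 1747244016

1747244016


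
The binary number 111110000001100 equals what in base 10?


111110000001100 in decimal = 31756

31756


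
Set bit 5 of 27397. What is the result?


27397 | (1 << 5) = 27397 | 32 = 27429

27429


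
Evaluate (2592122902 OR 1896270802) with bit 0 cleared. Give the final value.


Step 1: 2592122902 | 1896270802 = 4219923414
Step 2: 4219923414 & ~(1 << 0) = 4219923414

4219923414


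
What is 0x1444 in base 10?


1444 hex = 5188 decimal

5188


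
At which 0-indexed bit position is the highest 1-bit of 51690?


0b1100100111101010. Highest set bit at position 15

15


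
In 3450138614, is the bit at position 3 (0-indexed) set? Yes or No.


0b11001101101001001110111111110110, bit 3 = 0. No

No


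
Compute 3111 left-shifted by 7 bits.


0b110000100111 << 7 = 0b1100001001110000000 = 398208

398208


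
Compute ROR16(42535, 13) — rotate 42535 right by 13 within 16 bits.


Rotate 0b1010011000100111 right by 13 (16-bit) = 0b11000100111101 = 12605

12605


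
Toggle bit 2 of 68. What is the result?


68 ^ (1 << 2) = 68 ^ 4 = 64

64


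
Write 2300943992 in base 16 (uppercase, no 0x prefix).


2300943992 = 89259E78 hex

89259E78


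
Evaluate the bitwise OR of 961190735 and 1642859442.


0b111001010010101001101101001111 | 0b1100001111011000000101110110010 = 0b1111001111011101001101111111111 = 2045680639

2045680639


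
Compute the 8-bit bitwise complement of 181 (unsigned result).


~0b10110101 = 0b1001010 = 74 (8-bit unsigned)

74


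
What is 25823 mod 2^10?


25823 & 1023 = 223

223


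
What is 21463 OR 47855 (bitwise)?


0b101001111010111 | 0b1011101011101111 = 0b1111101111111111 = 64511

64511


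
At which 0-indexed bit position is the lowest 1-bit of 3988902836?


0b11101101110000011101001110110100. Lowest set bit at position 2

2


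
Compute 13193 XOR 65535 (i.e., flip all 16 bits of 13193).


13193 ^ 65535 = 52342

52342


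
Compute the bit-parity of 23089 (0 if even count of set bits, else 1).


0b101101000110001 has 7 ones => parity 1

1


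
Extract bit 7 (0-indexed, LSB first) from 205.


0b11001101, position 7 = 1

1


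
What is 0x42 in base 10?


42 hex = 66 decimal

66


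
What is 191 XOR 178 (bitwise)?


0b10111111 ^ 0b10110010 = 0b1101 = 13

13


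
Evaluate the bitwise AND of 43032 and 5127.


0b1010100000011000 & 0b1010000000111 = 0b0 = 0

0


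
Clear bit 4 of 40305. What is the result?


40305 & ~(1 << 4) = 40289

40289


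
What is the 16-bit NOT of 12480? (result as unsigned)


~0b11000011000000 = 0b1100111100111111 = 53055 (16-bit unsigned)

53055


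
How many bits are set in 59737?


0b1110100101011001 has 9 set bits

9


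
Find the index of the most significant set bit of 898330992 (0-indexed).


0b110101100010110111000101110000. Highest set bit at position 29

29


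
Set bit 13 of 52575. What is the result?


52575 | (1 << 13) = 52575 | 8192 = 60767

60767


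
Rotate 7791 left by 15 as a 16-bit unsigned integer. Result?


Rotate 0b1111001101111 left by 15 (16-bit) = 0b1000111100110111 = 36663

36663


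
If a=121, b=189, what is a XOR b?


121 ^ 189 = 196

196


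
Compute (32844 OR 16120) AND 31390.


Step 1: 32844 | 16120 = 48892
Step 2: 48892 & 31390 = 15004

15004


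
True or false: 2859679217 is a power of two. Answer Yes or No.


0b10101010011100110011110111110001. Multiple bits set => No

No


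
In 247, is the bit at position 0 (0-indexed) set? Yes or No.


0b11110111, bit 0 = 1. Yes

Yes


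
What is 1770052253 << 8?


0b1101001100000001101101010011101 << 8 = 0b110100110000000110110101001110100000000 = 453133376768

453133376768


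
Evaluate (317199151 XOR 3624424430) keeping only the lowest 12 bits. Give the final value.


Step 1: 317199151 ^ 3624424430 = 3403694273
Step 2: 3403694273 & 4095 = 193

193


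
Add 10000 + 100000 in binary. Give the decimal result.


10000 + 100000 = 110000 = 48

48


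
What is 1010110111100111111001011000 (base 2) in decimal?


1010110111100111111001011000 in decimal = 182353496

182353496


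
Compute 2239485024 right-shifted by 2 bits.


0b10000101011110111101010001100000 >> 2 = 0b100001010111101111010100011000 = 559871256

559871256


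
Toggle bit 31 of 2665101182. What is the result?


2665101182 ^ (1 << 31) = 2665101182 ^ 2147483648 = 517617534

517617534


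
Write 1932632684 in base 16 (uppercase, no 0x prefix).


1932632684 = 7331A26C hex

7331A26C


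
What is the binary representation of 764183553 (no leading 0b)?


764183553 = 101101100011001000010000000001 in binary

101101100011001000010000000001


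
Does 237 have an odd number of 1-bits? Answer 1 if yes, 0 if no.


0b11101101 has 6 ones => parity 0

0


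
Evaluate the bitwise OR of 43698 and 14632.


0b1010101010110010 | 0b11100100101000 = 0b1011101110111010 = 48058

48058


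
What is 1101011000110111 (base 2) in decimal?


1101011000110111 in decimal = 54839

54839


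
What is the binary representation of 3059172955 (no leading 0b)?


3059172955 = 10110110010101110100011001011011 in binary

10110110010101110100011001011011


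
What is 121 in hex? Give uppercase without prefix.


121 = 79 hex

79


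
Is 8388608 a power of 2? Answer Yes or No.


0b100000000000000000000000. Only one bit set => Yes

Yes


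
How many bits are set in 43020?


0b1010100000001100 has 5 set bits

5


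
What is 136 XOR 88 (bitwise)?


0b10001000 ^ 0b1011000 = 0b11010000 = 208

208


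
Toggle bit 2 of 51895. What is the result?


51895 ^ (1 << 2) = 51895 ^ 4 = 51891

51891


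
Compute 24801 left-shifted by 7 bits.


0b110000011100001 << 7 = 0b1100000111000010000000 = 3174528

3174528


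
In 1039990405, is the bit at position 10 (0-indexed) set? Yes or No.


0b111101111111001111111010000101, bit 10 = 1. Yes

Yes


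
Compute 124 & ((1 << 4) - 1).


124 & 15 = 12

12


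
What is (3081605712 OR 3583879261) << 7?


Step 1: 3081605712 | 3583879261 = 4156406365
Step 2: 4156406365 << 7 = 532020014720

532020014720


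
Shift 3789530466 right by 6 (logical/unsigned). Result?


0b11100001110111111010010101100010 >> 6 = 0b11100001110111111010010101 = 59211413

59211413


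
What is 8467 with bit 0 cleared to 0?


8467 & ~(1 << 0) = 8466

8466


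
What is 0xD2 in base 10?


D2 hex = 210 decimal

210


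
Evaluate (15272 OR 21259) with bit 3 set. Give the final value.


Step 1: 15272 | 21259 = 31659
Step 2: 31659 | (1 << 3) = 31659 | 8 = 31659

31659


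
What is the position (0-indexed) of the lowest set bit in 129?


0b10000001. Lowest set bit at position 0

0


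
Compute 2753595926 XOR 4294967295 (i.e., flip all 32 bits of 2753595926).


2753595926 ^ 4294967295 = 1541371369

1541371369


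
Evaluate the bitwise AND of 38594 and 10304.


0b1001011011000010 & 0b10100001000000 = 0b1000000 = 64

64


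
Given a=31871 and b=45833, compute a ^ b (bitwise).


31871 ^ 45833 = 53110

53110


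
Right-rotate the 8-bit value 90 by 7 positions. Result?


Rotate 0b1011010 right by 7 (8-bit) = 0b10110100 = 180

180


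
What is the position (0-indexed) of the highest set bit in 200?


0b11001000. Highest set bit at position 7

7


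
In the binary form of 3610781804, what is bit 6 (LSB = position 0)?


0b11010111001110000010100001101100, position 6 = 1

1


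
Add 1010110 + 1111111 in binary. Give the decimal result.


1010110 + 1111111 = 11010101 = 213

213


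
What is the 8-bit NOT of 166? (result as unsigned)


~0b10100110 = 0b1011001 = 89 (8-bit unsigned)

89


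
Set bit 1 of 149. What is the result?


149 | (1 << 1) = 149 | 2 = 151

151


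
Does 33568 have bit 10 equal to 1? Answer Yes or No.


0b1000001100100000, bit 10 = 0. No

No


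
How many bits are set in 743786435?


0b101100010101010100011111000011 has 15 set bits

15


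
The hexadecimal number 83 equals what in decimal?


83 hex = 131 decimal

131


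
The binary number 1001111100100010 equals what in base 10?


1001111100100010 in decimal = 40738

40738


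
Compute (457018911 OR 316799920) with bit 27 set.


Step 1: 457018911 | 316799920 = 469630911
Step 2: 469630911 | (1 << 27) = 469630911 | 134217728 = 469630911

469630911


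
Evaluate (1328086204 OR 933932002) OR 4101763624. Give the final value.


Step 1: 1328086204 | 933932002 = 2141913086
Step 2: 2141913086 | 4101763624 = 4294705150

4294705150


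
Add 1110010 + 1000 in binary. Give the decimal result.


1110010 + 1000 = 1111010 = 122

122


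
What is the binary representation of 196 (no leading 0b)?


196 = 11000100 in binary

11000100


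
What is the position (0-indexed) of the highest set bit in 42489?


0b1010010111111001. Highest set bit at position 15

15


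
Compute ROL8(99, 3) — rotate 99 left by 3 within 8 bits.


Rotate 0b1100011 left by 3 (8-bit) = 0b11011 = 27

27


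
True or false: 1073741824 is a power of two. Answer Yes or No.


0b1000000000000000000000000000000. Only one bit set => Yes

Yes


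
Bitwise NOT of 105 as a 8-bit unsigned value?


~0b1101001 = 0b10010110 = 150 (8-bit unsigned)

150


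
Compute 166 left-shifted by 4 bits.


0b10100110 << 4 = 0b101001100000 = 2656

2656
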